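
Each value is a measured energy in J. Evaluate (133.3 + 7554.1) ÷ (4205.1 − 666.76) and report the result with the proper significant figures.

2.1726

133.3 + 7554.1 = 7687.4, limited to 1 d.p. → 5 s.f.; 4205.1 − 666.76 = 3538.34, limited to 1 d.p. → 5 s.f.
Carrying full precision, 7687.4 ÷ 3538.34 = 2.17260071107…; keep min(5, 5) = 5 s.f.
Rounded to 5 significant figures: 2.1726.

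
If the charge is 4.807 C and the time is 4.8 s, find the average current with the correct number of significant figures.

1.0 A

average current = 4.807 C ÷ 4.8 s = 1.00145833333… A.
4.807 has 4 significant figures; 4.8 has 2.
Division/multiplication keeps the fewest: 2 significant figures.
Rounded: 1.0 A.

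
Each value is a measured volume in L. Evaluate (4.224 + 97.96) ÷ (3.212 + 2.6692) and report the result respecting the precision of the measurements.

4.224 + 97.96 = 102.184, limited to 2 d.p. → 5 s.f.; 3.212 + 2.6692 = 5.8812, limited to 3 d.p. → 4 s.f.
Carrying full precision, 102.184 ÷ 5.8812 = 17.3746854383…; keep min(5, 4) = 4 s.f.
Rounded to 4 significant figures: 17.37.

17.37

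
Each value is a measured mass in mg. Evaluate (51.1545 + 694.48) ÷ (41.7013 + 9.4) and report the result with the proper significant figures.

51.1545 + 694.48 = 745.6345, limited to 2 d.p. → 5 s.f.; 41.7013 + 9.4 = 51.1013, limited to 1 d.p. → 3 s.f.
Carrying full precision, 745.6345 ÷ 51.1013 = 14.5913019825…; keep min(5, 3) = 3 s.f.
Rounded to 3 significant figures: 14.6.

14.6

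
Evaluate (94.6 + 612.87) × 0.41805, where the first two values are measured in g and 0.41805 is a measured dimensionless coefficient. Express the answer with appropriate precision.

295.8 g

94.6 g + 612.87 g = 707.47 g; the sum is limited to 1 decimal place (4 s.f.).
Carrying full precision, 707.47 × 0.41805 = 295.7578335 g; 0.41805 has 5 s.f., so the result keeps min(4, 5) = 4 s.f.
Rounded to 4 significant figures: 295.8 g.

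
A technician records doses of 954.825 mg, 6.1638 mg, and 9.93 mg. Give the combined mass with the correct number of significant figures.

954.825 mg + 6.1638 mg + 9.93 mg = 970.9188 mg.
Addition/subtraction keeps the fewest decimal places: 954.825 → 3 decimal places, 6.1638 → 4 decimal places, 9.93 → 2 decimal places; limit is 2.
Rounded to 2 decimal places: 970.92 mg.

970.92 mg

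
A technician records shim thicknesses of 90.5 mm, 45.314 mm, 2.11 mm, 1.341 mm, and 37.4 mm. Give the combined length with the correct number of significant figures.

90.5 mm + 45.314 mm + 2.11 mm + 1.341 mm + 37.4 mm = 176.665 mm.
Addition/subtraction keeps the fewest decimal places: 90.5 → 1 decimal place, 45.314 → 3 decimal places, 2.11 → 2 decimal places, 1.341 → 3 decimal places, 37.4 → 1 decimal place; limit is 1.
Rounded to 1 decimal place: 176.7 mm.

176.7 mm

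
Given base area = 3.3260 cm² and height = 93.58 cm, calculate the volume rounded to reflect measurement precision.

311.2 cm³

volume = 3.3260 cm² × 93.58 cm = 311.24708 cm³.
3.3260 has 5 significant figures; 93.58 has 4.
Division/multiplication keeps the fewest: 4 significant figures.
Rounded: 311.2 cm³.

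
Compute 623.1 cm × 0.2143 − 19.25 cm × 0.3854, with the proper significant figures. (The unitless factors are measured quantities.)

126.1 cm

623.1 × 0.2143 = 133.53033 → 133.5 cm (4 s.f., last digit at the 10^-1 place).
19.25 × 0.3854 = 7.41895 → 7.419 cm (4 s.f., last digit at the 10^-3 place).
Difference: 126.11138 cm; keep the coarser place, 10^-1.
Result: 126.1 cm.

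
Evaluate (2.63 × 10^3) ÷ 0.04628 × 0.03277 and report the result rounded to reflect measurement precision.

(2.63 × 10^3) ÷ 0.04628 × 0.03277 = 1862.25367329…
Multiplication/division keeps the fewest significant figures: 2.63 × 10^3 → 3 s.f., 0.04628 → 4 s.f., 0.03277 → 4 s.f.; limit is 3.
Rounded to 3 significant figures: 1.86 × 10^3.

1.86 × 10^3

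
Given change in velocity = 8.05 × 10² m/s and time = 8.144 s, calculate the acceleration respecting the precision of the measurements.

acceleration = 8.05 × 10² m/s ÷ 8.144 s = 98.8457760314… m/s².
8.05 × 10² has 3 significant figures; 8.144 has 4.
Division/multiplication keeps the fewest: 3 significant figures.
Rounded: 98.8 m/s².

98.8 m/s²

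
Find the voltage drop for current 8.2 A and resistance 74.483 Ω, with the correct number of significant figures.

6.1 × 10² V

voltage drop = 8.2 A × 74.483 Ω = 610.7606 V.
8.2 has 2 significant figures; 74.483 has 5.
Division/multiplication keeps the fewest: 2 significant figures.
Rounded: 6.1 × 10² V.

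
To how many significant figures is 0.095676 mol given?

0.095676: leading zeros are not significant.

5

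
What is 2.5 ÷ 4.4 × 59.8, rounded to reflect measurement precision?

34

2.5 ÷ 4.4 × 59.8 = 33.9772727273…
Multiplication/division keeps the fewest significant figures: 2.5 → 2 s.f., 4.4 → 2 s.f., 59.8 → 3 s.f.; limit is 2.
Rounded to 2 significant figures: 34.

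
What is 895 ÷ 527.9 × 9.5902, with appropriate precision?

16.3

895 ÷ 527.9 × 9.5902 = 16.2591949233…
Multiplication/division keeps the fewest significant figures: 895 → 3 s.f., 527.9 → 4 s.f., 9.5902 → 5 s.f.; limit is 3.
Rounded to 3 significant figures: 16.3.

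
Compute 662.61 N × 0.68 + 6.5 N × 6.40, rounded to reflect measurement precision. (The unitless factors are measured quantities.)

4.9 × 10² N

662.61 × 0.68 = 450.5748 → 4.5 × 10² N (2 s.f., last digit at the 10^1 place).
6.5 × 6.40 = 41.6 → 42 N (2 s.f., last digit at the 10^0 place).
Sum: 492.1748 N; keep the coarser place, 10^1.
Result: 4.9 × 10² N.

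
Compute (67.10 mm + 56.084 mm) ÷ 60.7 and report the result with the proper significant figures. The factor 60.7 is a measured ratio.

67.10 mm + 56.084 mm = 123.184 mm; the sum is limited to 2 decimal places (5 s.f.).
Carrying full precision, 123.184 ÷ 60.7 = 2.02939044481… mm; 60.7 has 3 s.f., so the result keeps min(5, 3) = 3 s.f.
Rounded to 3 significant figures: 2.03 mm.

2.03 mm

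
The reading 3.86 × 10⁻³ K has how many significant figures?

3

3.86 × 10⁻³: in scientific notation every digit of the coefficient is significant.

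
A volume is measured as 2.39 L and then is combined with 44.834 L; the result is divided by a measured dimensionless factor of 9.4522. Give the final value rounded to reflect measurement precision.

4.996 L

2.39 L + 44.834 L = 47.224 L; the sum is limited to 2 decimal places (4 s.f.).
Carrying full precision, 47.224 ÷ 9.4522 = 4.99608556738… L; 9.4522 has 5 s.f., so the result keeps min(4, 5) = 4 s.f.
Rounded to 4 significant figures: 4.996 L.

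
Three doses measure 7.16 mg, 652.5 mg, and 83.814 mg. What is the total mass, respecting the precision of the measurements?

743.5 mg

7.16 mg + 652.5 mg + 83.814 mg = 743.474 mg.
Addition/subtraction keeps the fewest decimal places: 7.16 → 2 decimal places, 652.5 → 1 decimal place, 83.814 → 3 decimal places; limit is 1.
Rounded to 1 decimal place: 743.5 mg.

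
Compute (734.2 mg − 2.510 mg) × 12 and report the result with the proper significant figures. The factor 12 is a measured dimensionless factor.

734.2 mg − 2.510 mg = 731.690 mg; the difference is limited to 1 decimal place (4 s.f.).
Carrying full precision, 731.690 × 12 = 8780.28 mg; 12 has 2 s.f., so the result keeps min(4, 2) = 2 s.f.
Rounded to 2 significant figures: 8.8 × 10³ mg.

8.8 × 10³ mg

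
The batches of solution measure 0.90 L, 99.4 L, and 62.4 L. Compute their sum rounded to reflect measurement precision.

0.90 L + 99.4 L + 62.4 L = 162.70 L.
Addition/subtraction keeps the fewest decimal places: 0.90 → 2 decimal places, 99.4 → 1 decimal place, 62.4 → 1 decimal place; limit is 1.
Rounded to 1 decimal place: 162.7 L.

162.7 L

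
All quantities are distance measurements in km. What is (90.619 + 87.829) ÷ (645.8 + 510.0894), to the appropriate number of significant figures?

90.619 + 87.829 = 178.448, limited to 3 d.p. → 6 s.f.; 645.8 + 510.0894 = 1155.8894, limited to 1 d.p. → 5 s.f.
Carrying full precision, 178.448 ÷ 1155.8894 = 0.154381552422…; keep min(6, 5) = 5 s.f.
Rounded to 5 significant figures: 0.15438.

0.15438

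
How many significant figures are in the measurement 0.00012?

0.00012: leading zeros are not significant.

2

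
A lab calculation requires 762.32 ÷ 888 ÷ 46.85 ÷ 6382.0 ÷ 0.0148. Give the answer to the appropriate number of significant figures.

1.94 × 10⁻⁴

762.32 ÷ 888 ÷ 46.85 ÷ 6382.0 ÷ 0.0148 = 0.000193997546621…
Multiplication/division keeps the fewest significant figures: 762.32 → 5 s.f., 888 → 3 s.f., 46.85 → 4 s.f., 6382.0 → 5 s.f., 0.0148 → 3 s.f.; limit is 3.
Rounded to 3 significant figures: 1.94 × 10⁻⁴.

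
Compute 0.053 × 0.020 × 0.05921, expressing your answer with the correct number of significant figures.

6.3 × 10^-5

0.053 × 0.020 × 0.05921 = 0.0000627626
Multiplication/division keeps the fewest significant figures: 0.053 → 2 s.f., 0.020 → 2 s.f., 0.05921 → 4 s.f.; limit is 2.
Rounded to 2 significant figures: 6.3 × 10^-5.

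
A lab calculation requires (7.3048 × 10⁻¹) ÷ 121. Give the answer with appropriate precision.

(7.3048 × 10⁻¹) ÷ 121 = 0.00603702479339…
Multiplication/division keeps the fewest significant figures: 7.3048 × 10⁻¹ → 5 s.f., 121 → 3 s.f.; limit is 3.
Rounded to 3 significant figures: 0.00604.

0.00604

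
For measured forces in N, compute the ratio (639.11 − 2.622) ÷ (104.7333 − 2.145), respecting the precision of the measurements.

6.2043

639.11 − 2.622 = 636.488, limited to 2 d.p. → 5 s.f.; 104.7333 − 2.145 = 102.5883, limited to 3 d.p. → 6 s.f.
Carrying full precision, 636.488 ÷ 102.5883 = 6.20429425188…; keep min(5, 6) = 5 s.f.
Rounded to 5 significant figures: 6.2043.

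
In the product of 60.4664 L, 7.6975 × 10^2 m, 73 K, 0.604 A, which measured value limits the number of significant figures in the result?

60.4664 L → 6 s.f.; 7.6975 × 10^2 m → 5 s.f.; 73 K → 2 s.f.; 0.604 A → 3 s.f.
The fewest is 2 significant figures, from 73 K.

73 K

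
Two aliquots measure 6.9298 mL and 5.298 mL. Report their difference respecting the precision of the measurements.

1.632 mL

6.9298 mL − 5.298 mL = 1.6318 mL.
Addition/subtraction keeps the fewest decimal places: 6.9298 → 4 decimal places, 5.298 → 3 decimal places; limit is 3.
Rounded to 3 decimal places: 1.632 mL.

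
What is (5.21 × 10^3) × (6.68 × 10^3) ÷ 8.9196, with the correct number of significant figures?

3.90 × 10^6

(5.21 × 10^3) × (6.68 × 10^3) ÷ 8.9196 = 3901834.16297…
Multiplication/division keeps the fewest significant figures: 5.21 × 10^3 → 3 s.f., 6.68 × 10^3 → 3 s.f., 8.9196 → 5 s.f.; limit is 3.
Rounded to 3 significant figures: 3.90 × 10^6.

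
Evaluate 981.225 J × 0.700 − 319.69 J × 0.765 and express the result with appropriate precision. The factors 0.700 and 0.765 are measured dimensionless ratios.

981.225 × 0.700 = 686.8575 → 6.87 × 10² J (3 s.f., last digit at the 10^0 place).
319.69 × 0.765 = 244.56285 → 245 J (3 s.f., last digit at the 10^0 place).
Difference: 442.29465 J; keep the coarser place, 10^0.
Result: 442 J.

442 J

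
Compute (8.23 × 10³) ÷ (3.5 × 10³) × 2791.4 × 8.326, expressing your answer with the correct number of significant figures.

5.5 × 10⁴

(8.23 × 10³) ÷ (3.5 × 10³) × 2791.4 × 8.326 = 54650.0132491…
Multiplication/division keeps the fewest significant figures: 8.23 × 10³ → 3 s.f., 3.5 × 10³ → 2 s.f., 2791.4 → 5 s.f., 8.326 → 4 s.f.; limit is 2.
Rounded to 2 significant figures: 5.5 × 10⁴.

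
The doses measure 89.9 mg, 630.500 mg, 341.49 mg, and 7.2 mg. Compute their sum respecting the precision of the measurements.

89.9 mg + 630.500 mg + 341.49 mg + 7.2 mg = 1069.090 mg.
Addition/subtraction keeps the fewest decimal places: 89.9 → 1 decimal place, 630.500 → 3 decimal places, 341.49 → 2 decimal places, 7.2 → 1 decimal place; limit is 1.
Rounded to 1 decimal place: 1069.1 mg.

1069.1 mg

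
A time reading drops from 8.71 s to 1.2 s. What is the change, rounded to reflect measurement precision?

7.5 s

8.71 s − 1.2 s = 7.51 s.
Addition/subtraction keeps the fewest decimal places: 8.71 → 2 decimal places, 1.2 → 1 decimal place; limit is 1.
Rounded to 1 decimal place: 7.5 s.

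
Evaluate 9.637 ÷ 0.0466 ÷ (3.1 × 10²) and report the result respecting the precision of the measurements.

9.637 ÷ 0.0466 ÷ (3.1 × 10²) = 0.667105080991…
Multiplication/division keeps the fewest significant figures: 9.637 → 4 s.f., 0.0466 → 3 s.f., 3.1 × 10² → 2 s.f.; limit is 2.
Rounded to 2 significant figures: 0.67.

0.67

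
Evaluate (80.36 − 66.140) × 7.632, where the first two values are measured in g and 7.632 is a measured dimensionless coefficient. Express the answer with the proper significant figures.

108.5 g

80.36 g − 66.140 g = 14.220 g; the difference is limited to 2 decimal places (4 s.f.).
Carrying full precision, 14.220 × 7.632 = 108.52704 g; 7.632 has 4 s.f., so the result keeps min(4, 4) = 4 s.f.
Rounded to 4 significant figures: 108.5 g.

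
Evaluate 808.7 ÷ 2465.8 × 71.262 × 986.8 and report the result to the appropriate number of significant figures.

2.306 × 10⁴

808.7 ÷ 2465.8 × 71.262 × 986.8 = 23063.0501062…
Multiplication/division keeps the fewest significant figures: 808.7 → 4 s.f., 2465.8 → 5 s.f., 71.262 → 5 s.f., 986.8 → 4 s.f.; limit is 4.
Rounded to 4 significant figures: 2.306 × 10⁴.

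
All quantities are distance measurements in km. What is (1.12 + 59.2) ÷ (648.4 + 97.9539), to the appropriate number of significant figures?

8.08 × 10⁻²

1.12 + 59.2 = 60.32, limited to 1 d.p. → 3 s.f.; 648.4 + 97.9539 = 746.3539, limited to 1 d.p. → 4 s.f.
Carrying full precision, 60.32 ÷ 746.3539 = 0.080819568304…; keep min(3, 4) = 3 s.f.
Rounded to 3 significant figures: 8.08 × 10⁻².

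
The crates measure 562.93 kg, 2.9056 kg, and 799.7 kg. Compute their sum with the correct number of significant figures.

562.93 kg + 2.9056 kg + 799.7 kg = 1365.5356 kg.
Addition/subtraction keeps the fewest decimal places: 562.93 → 2 decimal places, 2.9056 → 4 decimal places, 799.7 → 1 decimal place; limit is 1.
Rounded to 1 decimal place: 1365.5 kg.

1365.5 kg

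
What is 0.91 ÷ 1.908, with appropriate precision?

0.48

0.91 ÷ 1.908 = 0.476939203354…
Multiplication/division keeps the fewest significant figures: 0.91 → 2 s.f., 1.908 → 4 s.f.; limit is 2.
Rounded to 2 significant figures: 0.48.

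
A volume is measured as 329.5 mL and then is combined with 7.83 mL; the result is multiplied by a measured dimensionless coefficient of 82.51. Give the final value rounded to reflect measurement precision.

329.5 mL + 7.83 mL = 337.33 mL; the sum is limited to 1 decimal place (4 s.f.).
Carrying full precision, 337.33 × 82.51 = 27833.0983 mL; 82.51 has 4 s.f., so the result keeps min(4, 4) = 4 s.f.
Rounded to 4 significant figures: 2.783 × 10⁴ mL.

2.783 × 10⁴ mL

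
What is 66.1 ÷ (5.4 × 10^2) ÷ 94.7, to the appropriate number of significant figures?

1.3 × 10^-3

66.1 ÷ (5.4 × 10^2) ÷ 94.7 = 0.00129258085963…
Multiplication/division keeps the fewest significant figures: 66.1 → 3 s.f., 5.4 × 10^2 → 2 s.f., 94.7 → 3 s.f.; limit is 2.
Rounded to 2 significant figures: 1.3 × 10^-3.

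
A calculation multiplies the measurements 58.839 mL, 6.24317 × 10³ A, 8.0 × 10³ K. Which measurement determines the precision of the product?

8.0 × 10³ K

58.839 mL → 5 s.f.; 6.24317 × 10³ A → 6 s.f.; 8.0 × 10³ K → 2 s.f.
The fewest is 2 significant figures, from 8.0 × 10³ K.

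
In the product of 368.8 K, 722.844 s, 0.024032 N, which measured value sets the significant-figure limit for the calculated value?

368.8 K

368.8 K → 4 s.f.; 722.844 s → 6 s.f.; 0.024032 N → 5 s.f.
The fewest is 4 significant figures, from 368.8 K.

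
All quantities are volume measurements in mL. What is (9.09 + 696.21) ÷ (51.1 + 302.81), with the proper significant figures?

1.993

9.09 + 696.21 = 705.30, limited to 2 d.p. → 5 s.f.; 51.1 + 302.81 = 353.91, limited to 1 d.p. → 4 s.f.
Carrying full precision, 705.30 ÷ 353.91 = 1.99287954565…; keep min(5, 4) = 4 s.f.
Rounded to 4 significant figures: 1.993.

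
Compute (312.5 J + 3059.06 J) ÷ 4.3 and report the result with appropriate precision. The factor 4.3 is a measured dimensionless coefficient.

312.5 J + 3059.06 J = 3371.56 J; the sum is limited to 1 decimal place (5 s.f.).
Carrying full precision, 3371.56 ÷ 4.3 = 784.08372093… J; 4.3 has 2 s.f., so the result keeps min(5, 2) = 2 s.f.
Rounded to 2 significant figures: 7.8 × 10^2 J.

7.8 × 10^2 J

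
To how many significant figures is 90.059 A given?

90.059: zeros between nonzero digits are significant.

5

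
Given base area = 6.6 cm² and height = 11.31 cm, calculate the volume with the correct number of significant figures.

volume = 6.6 cm² × 11.31 cm = 74.646 cm³.
6.6 has 2 significant figures; 11.31 has 4.
Division/multiplication keeps the fewest: 2 significant figures.
Rounded: 75 cm³.

75 cm³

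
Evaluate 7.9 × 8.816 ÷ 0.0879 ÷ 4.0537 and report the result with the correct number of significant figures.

7.9 × 8.816 ÷ 0.0879 ÷ 4.0537 = 195.460134273…
Multiplication/division keeps the fewest significant figures: 7.9 → 2 s.f., 8.816 → 4 s.f., 0.0879 → 3 s.f., 4.0537 → 5 s.f.; limit is 2.
Rounded to 2 significant figures: 2.0 × 10².

2.0 × 10²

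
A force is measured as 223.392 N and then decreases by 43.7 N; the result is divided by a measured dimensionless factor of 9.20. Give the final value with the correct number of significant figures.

19.5 N

223.392 N − 43.7 N = 179.692 N; the difference is limited to 1 decimal place (4 s.f.).
Carrying full precision, 179.692 ÷ 9.20 = 19.5317391304… N; 9.20 has 3 s.f., so the result keeps min(4, 3) = 3 s.f.
Rounded to 3 significant figures: 19.5 N.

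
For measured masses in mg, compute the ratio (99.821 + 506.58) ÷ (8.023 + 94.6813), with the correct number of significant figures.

99.821 + 506.58 = 606.401, limited to 2 d.p. → 5 s.f.; 8.023 + 94.6813 = 102.7043, limited to 3 d.p. → 6 s.f.
Carrying full precision, 606.401 ÷ 102.7043 = 5.90433896147…; keep min(5, 6) = 5 s.f.
Rounded to 5 significant figures: 5.9043.

5.9043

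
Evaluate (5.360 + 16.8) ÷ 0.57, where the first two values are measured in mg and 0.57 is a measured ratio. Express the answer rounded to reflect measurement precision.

39 mg

5.360 mg + 16.8 mg = 22.160 mg; the sum is limited to 1 decimal place (3 s.f.).
Carrying full precision, 22.160 ÷ 0.57 = 38.8771929825… mg; 0.57 has 2 s.f., so the result keeps min(3, 2) = 2 s.f.
Rounded to 2 significant figures: 39 mg.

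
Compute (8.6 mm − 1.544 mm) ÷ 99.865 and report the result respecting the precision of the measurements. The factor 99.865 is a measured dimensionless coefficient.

8.6 mm − 1.544 mm = 7.056 mm; the difference is limited to 1 decimal place (2 s.f.).
Carrying full precision, 7.056 ÷ 99.865 = 0.0706553847694… mm; 99.865 has 5 s.f., so the result keeps min(2, 5) = 2 s.f.
Rounded to 2 significant figures: 0.071 mm.

0.071 mm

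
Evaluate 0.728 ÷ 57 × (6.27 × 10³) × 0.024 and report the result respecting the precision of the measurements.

0.728 ÷ 57 × (6.27 × 10³) × 0.024 = 1.92192…
Multiplication/division keeps the fewest significant figures: 0.728 → 3 s.f., 57 → 2 s.f., 6.27 × 10³ → 3 s.f., 0.024 → 2 s.f.; limit is 2.
Rounded to 2 significant figures: 1.9.

1.9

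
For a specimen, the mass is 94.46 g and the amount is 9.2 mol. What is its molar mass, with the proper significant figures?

molar mass = 94.46 g ÷ 9.2 mol = 10.2673913043… g/mol.
94.46 has 4 significant figures; 9.2 has 2.
Division/multiplication keeps the fewest: 2 significant figures.
Rounded: 10. g/mol.

10. g/mol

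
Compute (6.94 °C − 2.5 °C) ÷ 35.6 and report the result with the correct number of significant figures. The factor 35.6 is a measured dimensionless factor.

6.94 °C − 2.5 °C = 4.44 °C; the difference is limited to 1 decimal place (2 s.f.).
Carrying full precision, 4.44 ÷ 35.6 = 0.124719101124… °C; 35.6 has 3 s.f., so the result keeps min(2, 3) = 2 s.f.
Rounded to 2 significant figures: 0.12 °C.

0.12 °C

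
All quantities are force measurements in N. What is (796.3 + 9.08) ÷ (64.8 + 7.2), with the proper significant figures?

796.3 + 9.08 = 805.38, limited to 1 d.p. → 4 s.f.; 64.8 + 7.2 = 72.0, limited to 1 d.p. → 3 s.f.
Carrying full precision, 805.38 ÷ 72.0 = 11.1858333333…; keep min(4, 3) = 3 s.f.
Rounded to 3 significant figures: 11.2.

11.2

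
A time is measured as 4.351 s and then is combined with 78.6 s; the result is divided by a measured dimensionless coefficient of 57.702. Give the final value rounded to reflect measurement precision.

1.44 s

4.351 s + 78.6 s = 82.951 s; the sum is limited to 1 decimal place (3 s.f.).
Carrying full precision, 82.951 ÷ 57.702 = 1.4375758206… s; 57.702 has 5 s.f., so the result keeps min(3, 5) = 3 s.f.
Rounded to 3 significant figures: 1.44 s.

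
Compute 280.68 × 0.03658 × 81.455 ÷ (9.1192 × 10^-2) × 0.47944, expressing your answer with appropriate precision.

4397

280.68 × 0.03658 × 81.455 ÷ (9.1192 × 10^-2) × 0.47944 = 4396.93900488…
Multiplication/division keeps the fewest significant figures: 280.68 → 5 s.f., 0.03658 → 4 s.f., 81.455 → 5 s.f., 9.1192 × 10^-2 → 5 s.f., 0.47944 → 5 s.f.; limit is 4.
Rounded to 4 significant figures: 4397.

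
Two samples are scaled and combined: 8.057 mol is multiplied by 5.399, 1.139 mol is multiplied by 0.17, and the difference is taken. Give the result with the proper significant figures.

43.31 mol

8.057 × 5.399 = 43.499743 → 43.50 mol (4 s.f., last digit at the 10^-2 place).
1.139 × 0.17 = 0.19363 → 1.9 × 10^-1 mol (2 s.f., last digit at the 10^-2 place).
Difference: 43.306113 mol; keep the coarser place, 10^-2.
Result: 43.31 mol.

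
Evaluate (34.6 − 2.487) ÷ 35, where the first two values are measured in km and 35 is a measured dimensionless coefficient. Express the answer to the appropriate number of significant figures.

34.6 km − 2.487 km = 32.113 km; the difference is limited to 1 decimal place (3 s.f.).
Carrying full precision, 32.113 ÷ 35 = 0.917514285714… km; 35 has 2 s.f., so the result keeps min(3, 2) = 2 s.f.
Rounded to 2 significant figures: 0.92 km.

0.92 km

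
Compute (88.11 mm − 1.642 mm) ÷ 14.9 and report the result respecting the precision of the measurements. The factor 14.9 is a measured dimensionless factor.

5.80 mm

88.11 mm − 1.642 mm = 86.468 mm; the difference is limited to 2 decimal places (4 s.f.).
Carrying full precision, 86.468 ÷ 14.9 = 5.80322147651… mm; 14.9 has 3 s.f., so the result keeps min(4, 3) = 3 s.f.
Rounded to 3 significant figures: 5.80 mm.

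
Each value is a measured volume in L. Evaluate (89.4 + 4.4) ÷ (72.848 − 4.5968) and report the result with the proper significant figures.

89.4 + 4.4 = 93.8, limited to 1 d.p. → 3 s.f.; 72.848 − 4.5968 = 68.2512, limited to 3 d.p. → 5 s.f.
Carrying full precision, 93.8 ÷ 68.2512 = 1.37433481023…; keep min(3, 5) = 3 s.f.
Rounded to 3 significant figures: 1.37.

1.37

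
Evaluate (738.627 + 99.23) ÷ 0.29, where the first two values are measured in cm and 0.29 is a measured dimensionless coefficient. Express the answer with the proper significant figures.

738.627 cm + 99.23 cm = 837.857 cm; the sum is limited to 2 decimal places (5 s.f.).
Carrying full precision, 837.857 ÷ 0.29 = 2889.16206897… cm; 0.29 has 2 s.f., so the result keeps min(5, 2) = 2 s.f.
Rounded to 2 significant figures: 2.9 × 10^3 cm.

2.9 × 10^3 cm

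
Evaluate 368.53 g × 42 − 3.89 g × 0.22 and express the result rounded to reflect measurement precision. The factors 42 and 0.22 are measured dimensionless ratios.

1.5 × 10⁴ g

368.53 × 42 = 15478.26 → 1.5 × 10⁴ g (2 s.f., last digit at the 10^3 place).
3.89 × 0.22 = 0.8558 → 0.86 g (2 s.f., last digit at the 10^-2 place).
Difference: 15477.4042 g; keep the coarser place, 10^3.
Result: 1.5 × 10⁴ g.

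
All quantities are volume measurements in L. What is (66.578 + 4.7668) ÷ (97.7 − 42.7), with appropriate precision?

66.578 + 4.7668 = 71.3448, limited to 3 d.p. → 5 s.f.; 97.7 − 42.7 = 55.0, limited to 1 d.p. → 3 s.f.
Carrying full precision, 71.3448 ÷ 55.0 = 1.29717818182…; keep min(5, 3) = 3 s.f.
Rounded to 3 significant figures: 1.30.

1.30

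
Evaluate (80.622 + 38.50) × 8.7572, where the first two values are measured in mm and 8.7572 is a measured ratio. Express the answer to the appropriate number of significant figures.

80.622 mm + 38.50 mm = 119.122 mm; the sum is limited to 2 decimal places (5 s.f.).
Carrying full precision, 119.122 × 8.7572 = 1043.1751784 mm; 8.7572 has 5 s.f., so the result keeps min(5, 5) = 5 s.f.
Rounded to 5 significant figures: 1043.2 mm.

1043.2 mm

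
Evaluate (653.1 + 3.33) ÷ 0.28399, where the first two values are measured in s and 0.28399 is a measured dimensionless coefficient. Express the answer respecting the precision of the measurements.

2311 s

653.1 s + 3.33 s = 656.43 s; the sum is limited to 1 decimal place (4 s.f.).
Carrying full precision, 656.43 ÷ 0.28399 = 2311.45462868… s; 0.28399 has 5 s.f., so the result keeps min(4, 5) = 4 s.f.
Rounded to 4 significant figures: 2311 s.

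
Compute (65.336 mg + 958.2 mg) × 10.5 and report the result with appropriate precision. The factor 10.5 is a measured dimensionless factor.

1.07 × 10⁴ mg

65.336 mg + 958.2 mg = 1023.536 mg; the sum is limited to 1 decimal place (5 s.f.).
Carrying full precision, 1023.536 × 10.5 = 10747.128 mg; 10.5 has 3 s.f., so the result keeps min(5, 3) = 3 s.f.
Rounded to 3 significant figures: 1.07 × 10⁴ mg.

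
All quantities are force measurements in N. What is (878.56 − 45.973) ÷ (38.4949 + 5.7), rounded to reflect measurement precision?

18.8

878.56 − 45.973 = 832.587, limited to 2 d.p. → 5 s.f.; 38.4949 + 5.7 = 44.1949, limited to 1 d.p. → 3 s.f.
Carrying full precision, 832.587 ÷ 44.1949 = 18.8389836836…; keep min(5, 3) = 3 s.f.
Rounded to 3 significant figures: 18.8.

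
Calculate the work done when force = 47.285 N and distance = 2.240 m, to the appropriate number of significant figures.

105.9 J

work done = 47.285 N × 2.240 m = 105.9184 J.
47.285 has 5 significant figures; 2.240 has 4.
Division/multiplication keeps the fewest: 4 significant figures.
Rounded: 105.9 J.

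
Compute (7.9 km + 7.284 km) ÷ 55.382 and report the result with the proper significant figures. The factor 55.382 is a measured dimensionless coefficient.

7.9 km + 7.284 km = 15.184 km; the sum is limited to 1 decimal place (3 s.f.).
Carrying full precision, 15.184 ÷ 55.382 = 0.274168502402… km; 55.382 has 5 s.f., so the result keeps min(3, 5) = 3 s.f.
Rounded to 3 significant figures: 0.274 km.

0.274 km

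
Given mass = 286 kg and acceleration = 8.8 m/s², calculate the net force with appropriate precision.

net force = 286 kg × 8.8 m/s² = 2516.8 N.
286 has 3 significant figures; 8.8 has 2.
Division/multiplication keeps the fewest: 2 significant figures.
Rounded: 2.5 × 10^3 N.

2.5 × 10^3 N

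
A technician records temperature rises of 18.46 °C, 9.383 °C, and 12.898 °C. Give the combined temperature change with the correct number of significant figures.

18.46 °C + 9.383 °C + 12.898 °C = 40.741 °C.
Addition/subtraction keeps the fewest decimal places: 18.46 → 2 decimal places, 9.383 → 3 decimal places, 12.898 → 3 decimal places; limit is 2.
Rounded to 2 decimal places: 40.74 °C.

40.74 °C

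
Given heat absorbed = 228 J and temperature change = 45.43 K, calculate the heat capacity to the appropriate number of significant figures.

5.02 J/K

heat capacity = 228 J ÷ 45.43 K = 5.01871010346… J/K.
228 has 3 significant figures; 45.43 has 4.
Division/multiplication keeps the fewest: 3 significant figures.
Rounded: 5.02 J/K.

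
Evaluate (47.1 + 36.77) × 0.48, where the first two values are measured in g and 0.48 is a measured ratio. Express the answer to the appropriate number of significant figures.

4.0 × 10^1 g

47.1 g + 36.77 g = 83.87 g; the sum is limited to 1 decimal place (3 s.f.).
Carrying full precision, 83.87 × 0.48 = 40.2576 g; 0.48 has 2 s.f., so the result keeps min(3, 2) = 2 s.f.
Rounded to 2 significant figures: 4.0 × 10^1 g.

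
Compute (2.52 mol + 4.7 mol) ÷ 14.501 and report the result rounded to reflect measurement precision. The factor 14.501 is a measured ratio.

2.52 mol + 4.7 mol = 7.22 mol; the sum is limited to 1 decimal place (2 s.f.).
Carrying full precision, 7.22 ÷ 14.501 = 0.49789669678… mol; 14.501 has 5 s.f., so the result keeps min(2, 5) = 2 s.f.
Rounded to 2 significant figures: 0.50 mol.

0.50 mol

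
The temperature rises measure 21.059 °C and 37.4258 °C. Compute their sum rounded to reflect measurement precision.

21.059 °C + 37.4258 °C = 58.4848 °C.
Addition/subtraction keeps the fewest decimal places: 21.059 → 3 decimal places, 37.4258 → 4 decimal places; limit is 3.
Rounded to 3 decimal places: 58.485 °C.

58.485 °C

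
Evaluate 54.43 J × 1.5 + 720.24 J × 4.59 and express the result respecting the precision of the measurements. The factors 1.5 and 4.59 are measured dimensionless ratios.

54.43 × 1.5 = 81.645 → 82 J (2 s.f., last digit at the 10^0 place).
720.24 × 4.59 = 3305.9016 → 3.31 × 10^3 J (3 s.f., last digit at the 10^1 place).
Sum: 3387.5466 J; keep the coarser place, 10^1.
Result: 3.39 × 10^3 J.

3.39 × 10^3 J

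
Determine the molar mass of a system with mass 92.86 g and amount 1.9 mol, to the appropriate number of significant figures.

molar mass = 92.86 g ÷ 1.9 mol = 48.8736842105… g/mol.
92.86 has 4 significant figures; 1.9 has 2.
Division/multiplication keeps the fewest: 2 significant figures.
Rounded: 49 g/mol.

49 g/mol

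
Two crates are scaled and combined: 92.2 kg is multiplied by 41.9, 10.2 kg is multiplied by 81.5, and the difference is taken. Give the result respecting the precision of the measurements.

3.03 × 10^3 kg

92.2 × 41.9 = 3863.18 → 3.86 × 10^3 kg (3 s.f., last digit at the 10^1 place).
10.2 × 81.5 = 831.3 → 831 kg (3 s.f., last digit at the 10^0 place).
Difference: 3031.88 kg; keep the coarser place, 10^1.
Result: 3.03 × 10^3 kg.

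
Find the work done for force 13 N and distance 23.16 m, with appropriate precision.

work done = 13 N × 23.16 m = 301.08 J.
13 has 2 significant figures; 23.16 has 4.
Division/multiplication keeps the fewest: 2 significant figures.
Rounded: 3.0 × 10^2 J.

3.0 × 10^2 J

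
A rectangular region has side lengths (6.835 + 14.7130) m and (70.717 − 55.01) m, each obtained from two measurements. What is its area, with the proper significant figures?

338.5 m²

6.835 + 14.7130 = 21.5480, limited to 3 d.p. → 5 s.f.; 70.717 − 55.01 = 15.707, limited to 2 d.p. → 4 s.f.
Carrying full precision, 21.5480 × 15.707 = 338.454436; keep min(5, 4) = 4 s.f.
Rounded to 4 significant figures: 338.5 m².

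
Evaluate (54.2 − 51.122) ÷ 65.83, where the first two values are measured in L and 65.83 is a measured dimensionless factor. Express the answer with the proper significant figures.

54.2 L − 51.122 L = 3.078 L; the difference is limited to 1 decimal place (2 s.f.).
Carrying full precision, 3.078 ÷ 65.83 = 0.0467567978125… L; 65.83 has 4 s.f., so the result keeps min(2, 4) = 2 s.f.
Rounded to 2 significant figures: 4.7 × 10^-2 L.

4.7 × 10^-2 L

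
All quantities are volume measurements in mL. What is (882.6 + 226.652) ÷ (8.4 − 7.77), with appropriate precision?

882.6 + 226.652 = 1109.252, limited to 1 d.p. → 5 s.f.; 8.4 − 7.77 = 0.63, limited to 1 d.p. → 1 s.f.
Carrying full precision, 1109.252 ÷ 0.63 = 1760.71746032…; keep min(5, 1) = 1 s.f.
Rounded to 1 significant figure: 2 × 10³.

2 × 10³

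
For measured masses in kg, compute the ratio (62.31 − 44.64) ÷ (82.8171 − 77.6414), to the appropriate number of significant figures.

62.31 − 44.64 = 17.67, limited to 2 d.p. → 4 s.f.; 82.8171 − 77.6414 = 5.1757, limited to 4 d.p. → 5 s.f.
Carrying full precision, 17.67 ÷ 5.1757 = 3.41403095233…; keep min(4, 5) = 4 s.f.
Rounded to 4 significant figures: 3.414.

3.414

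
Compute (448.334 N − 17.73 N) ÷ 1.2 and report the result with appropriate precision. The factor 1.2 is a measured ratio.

3.6 × 10² N

448.334 N − 17.73 N = 430.604 N; the difference is limited to 2 decimal places (5 s.f.).
Carrying full precision, 430.604 ÷ 1.2 = 358.836666667… N; 1.2 has 2 s.f., so the result keeps min(5, 2) = 2 s.f.
Rounded to 2 significant figures: 3.6 × 10² N.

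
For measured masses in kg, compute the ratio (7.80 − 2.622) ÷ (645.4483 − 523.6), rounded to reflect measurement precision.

0.0425

7.80 − 2.622 = 5.178, limited to 2 d.p. → 3 s.f.; 645.4483 − 523.6 = 121.8483, limited to 1 d.p. → 4 s.f.
Carrying full precision, 5.178 ÷ 121.8483 = 0.0424954636216…; keep min(3, 4) = 3 s.f.
Rounded to 3 significant figures: 0.0425.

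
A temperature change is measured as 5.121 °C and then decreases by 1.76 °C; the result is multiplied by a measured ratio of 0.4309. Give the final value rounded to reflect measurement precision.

5.121 °C − 1.76 °C = 3.361 °C; the difference is limited to 2 decimal places (3 s.f.).
Carrying full precision, 3.361 × 0.4309 = 1.4482549 °C; 0.4309 has 4 s.f., so the result keeps min(3, 4) = 3 s.f.
Rounded to 3 significant figures: 1.45 °C.

1.45 °C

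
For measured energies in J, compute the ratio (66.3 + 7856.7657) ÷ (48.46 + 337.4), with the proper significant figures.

20.53

66.3 + 7856.7657 = 7923.0657, limited to 1 d.p. → 5 s.f.; 48.46 + 337.4 = 385.86, limited to 1 d.p. → 4 s.f.
Carrying full precision, 7923.0657 ÷ 385.86 = 20.5335243353…; keep min(5, 4) = 4 s.f.
Rounded to 4 significant figures: 20.53.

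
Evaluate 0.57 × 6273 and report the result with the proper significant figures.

3.6 × 10³

0.57 × 6273 = 3575.61
Multiplication/division keeps the fewest significant figures: 0.57 → 2 s.f., 6273 → 4 s.f.; limit is 2.
Rounded to 2 significant figures: 3.6 × 10³.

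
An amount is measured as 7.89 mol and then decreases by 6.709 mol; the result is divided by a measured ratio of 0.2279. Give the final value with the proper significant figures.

5.18 mol

7.89 mol − 6.709 mol = 1.181 mol; the difference is limited to 2 decimal places (3 s.f.).
Carrying full precision, 1.181 ÷ 0.2279 = 5.18209741115… mol; 0.2279 has 4 s.f., so the result keeps min(3, 4) = 3 s.f.
Rounded to 3 significant figures: 5.18 mol.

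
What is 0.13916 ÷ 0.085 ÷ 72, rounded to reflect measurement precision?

0.13916 ÷ 0.085 ÷ 72 = 0.0227385620915…
Multiplication/division keeps the fewest significant figures: 0.13916 → 5 s.f., 0.085 → 2 s.f., 72 → 2 s.f.; limit is 2.
Rounded to 2 significant figures: 0.023.

0.023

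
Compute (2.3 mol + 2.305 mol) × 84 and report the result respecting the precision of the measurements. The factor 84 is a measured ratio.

2.3 mol + 2.305 mol = 4.605 mol; the sum is limited to 1 decimal place (2 s.f.).
Carrying full precision, 4.605 × 84 = 386.82 mol; 84 has 2 s.f., so the result keeps min(2, 2) = 2 s.f.
Rounded to 2 significant figures: 3.9 × 10^2 mol.

3.9 × 10^2 mol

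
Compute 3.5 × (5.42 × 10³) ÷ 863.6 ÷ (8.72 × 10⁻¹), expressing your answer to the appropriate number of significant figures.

3.5 × (5.42 × 10³) ÷ 863.6 ÷ (8.72 × 10⁻¹) = 25.1905826262…
Multiplication/division keeps the fewest significant figures: 3.5 → 2 s.f., 5.42 × 10³ → 3 s.f., 863.6 → 4 s.f., 8.72 × 10⁻¹ → 3 s.f.; limit is 2.
Rounded to 2 significant figures: 25.

25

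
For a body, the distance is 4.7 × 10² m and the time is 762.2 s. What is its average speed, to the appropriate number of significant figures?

0.62 m/s

average speed = 4.7 × 10² m ÷ 762.2 s = 0.616636053529… m/s.
4.7 × 10² has 2 significant figures; 762.2 has 4.
Division/multiplication keeps the fewest: 2 significant figures.
Rounded: 0.62 m/s.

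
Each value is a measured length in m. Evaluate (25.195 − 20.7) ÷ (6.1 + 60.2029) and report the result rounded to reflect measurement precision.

0.068

25.195 − 20.7 = 4.495, limited to 1 d.p. → 2 s.f.; 6.1 + 60.2029 = 66.3029, limited to 1 d.p. → 3 s.f.
Carrying full precision, 4.495 ÷ 66.3029 = 0.0677949229973…; keep min(2, 3) = 2 s.f.
Rounded to 2 significant figures: 0.068.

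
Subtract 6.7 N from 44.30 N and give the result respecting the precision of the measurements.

44.30 N − 6.7 N = 37.60 N.
Addition/subtraction keeps the fewest decimal places: 44.30 → 2 decimal places, 6.7 → 1 decimal place; limit is 1.
Rounded to 1 decimal place: 37.6 N.

37.6 N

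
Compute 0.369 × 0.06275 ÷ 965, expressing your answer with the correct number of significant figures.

2.40 × 10⁻⁵

0.369 × 0.06275 ÷ 965 = 0.0000239945595855…
Multiplication/division keeps the fewest significant figures: 0.369 → 3 s.f., 0.06275 → 4 s.f., 965 → 3 s.f.; limit is 3.
Rounded to 3 significant figures: 2.40 × 10⁻⁵.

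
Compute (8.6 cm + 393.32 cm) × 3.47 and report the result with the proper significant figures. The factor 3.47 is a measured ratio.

1.39 × 10^3 cm

8.6 cm + 393.32 cm = 401.92 cm; the sum is limited to 1 decimal place (4 s.f.).
Carrying full precision, 401.92 × 3.47 = 1394.6624 cm; 3.47 has 3 s.f., so the result keeps min(4, 3) = 3 s.f.
Rounded to 3 significant figures: 1.39 × 10^3 cm.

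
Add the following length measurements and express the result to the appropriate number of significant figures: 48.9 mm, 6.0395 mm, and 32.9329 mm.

48.9 mm + 6.0395 mm + 32.9329 mm = 87.8724 mm.
Addition/subtraction keeps the fewest decimal places: 48.9 → 1 decimal place, 6.0395 → 4 decimal places, 32.9329 → 4 decimal places; limit is 1.
Rounded to 1 decimal place: 87.9 mm.

87.9 mm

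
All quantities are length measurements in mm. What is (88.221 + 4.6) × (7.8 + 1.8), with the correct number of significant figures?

8.9 × 10² mm²

88.221 + 4.6 = 92.821, limited to 1 d.p. → 3 s.f.; 7.8 + 1.8 = 9.6, limited to 1 d.p. → 2 s.f.
Carrying full precision, 92.821 × 9.6 = 891.0816; keep min(3, 2) = 2 s.f.
Rounded to 2 significant figures: 8.9 × 10² mm².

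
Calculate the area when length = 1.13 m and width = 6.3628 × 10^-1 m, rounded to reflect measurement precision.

area = 1.13 m × 6.3628 × 10^-1 m = 0.7189964 m².
1.13 has 3 significant figures; 6.3628 × 10^-1 has 5.
Division/multiplication keeps the fewest: 3 significant figures.
Rounded: 0.719 m².

0.719 m²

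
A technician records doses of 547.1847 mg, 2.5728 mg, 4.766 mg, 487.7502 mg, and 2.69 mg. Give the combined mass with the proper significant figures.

1044.96 mg

547.1847 mg + 2.5728 mg + 4.766 mg + 487.7502 mg + 2.69 mg = 1044.9637 mg.
Addition/subtraction keeps the fewest decimal places: 547.1847 → 4 decimal places, 2.5728 → 4 decimal places, 4.766 → 3 decimal places, 487.7502 → 4 decimal places, 2.69 → 2 decimal places; limit is 2.
Rounded to 2 decimal places: 1044.96 mg.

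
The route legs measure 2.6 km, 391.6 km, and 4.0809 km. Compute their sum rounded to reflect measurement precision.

2.6 km + 391.6 km + 4.0809 km = 398.2809 km.
Addition/subtraction keeps the fewest decimal places: 2.6 → 1 decimal place, 391.6 → 1 decimal place, 4.0809 → 4 decimal places; limit is 1.
Rounded to 1 decimal place: 398.3 km.

398.3 km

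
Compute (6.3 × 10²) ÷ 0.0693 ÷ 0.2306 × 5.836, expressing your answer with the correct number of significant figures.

2.3 × 10⁵

(6.3 × 10²) ÷ 0.0693 ÷ 0.2306 × 5.836 = 230071.749586…
Multiplication/division keeps the fewest significant figures: 6.3 × 10² → 2 s.f., 0.0693 → 3 s.f., 0.2306 → 4 s.f., 5.836 → 4 s.f.; limit is 2.
Rounded to 2 significant figures: 2.3 × 10⁵.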